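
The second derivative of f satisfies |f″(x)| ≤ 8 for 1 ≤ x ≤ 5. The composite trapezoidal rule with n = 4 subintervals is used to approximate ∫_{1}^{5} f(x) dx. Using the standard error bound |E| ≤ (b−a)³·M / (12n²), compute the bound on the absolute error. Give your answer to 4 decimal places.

2.6667

|E| ≤ (4)³·8 / (12·4²) = 512/192 = 2.6667.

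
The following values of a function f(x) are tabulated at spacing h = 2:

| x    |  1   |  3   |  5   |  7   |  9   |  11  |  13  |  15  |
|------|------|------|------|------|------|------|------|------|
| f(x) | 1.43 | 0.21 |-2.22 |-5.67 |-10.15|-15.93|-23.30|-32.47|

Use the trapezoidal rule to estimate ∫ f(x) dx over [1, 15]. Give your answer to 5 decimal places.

h = 2, n = 7.
(h/2)·[y₀ + 2y₁ + 2y₂ + 2y₃ + 2y₄ + 2y₅ + 2y₆ + y₇] = 1·(-145.16) = -145.16000.

-145.16000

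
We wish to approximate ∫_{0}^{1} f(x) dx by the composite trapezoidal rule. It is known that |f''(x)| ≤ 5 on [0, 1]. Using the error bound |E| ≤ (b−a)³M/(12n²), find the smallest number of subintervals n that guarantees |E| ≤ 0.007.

8

Need 5/(12n²) ≤ 0.007.
n² ≥ 5/(12·0.007) = 59.5238 ⇒ n ≥ 7.7152, so the smallest n is 8.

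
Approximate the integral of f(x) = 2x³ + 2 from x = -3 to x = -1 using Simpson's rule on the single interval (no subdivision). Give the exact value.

S = (b−a)/6 · [f(-3) + 4f(-2) + f(-1)] = 0.333333·[(-52) + 4·(-14) + 0] = -36.

-36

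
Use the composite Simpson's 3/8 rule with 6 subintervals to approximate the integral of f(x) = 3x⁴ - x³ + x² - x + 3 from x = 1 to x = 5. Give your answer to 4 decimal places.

1760.4444

h = (5 − 1)/6 = 0.666667.
Nodes x₀,…,x₆ = 1, 1.666667, 2.333333, 3, 3.666667, 4.333333, 5.
f(x) = 3x⁴ - x³ + x² - x + 3: f₀=5, f₁=22.629630, f₂=82.333333, f₃=225, f₄=505.740741, f₅=993.888889, f₆=1773.
(3h/8)·[f₀ + 3f₁ + 3f₂ + 2f₃ + 3f₄ + 3f₅ + f₆] = 0.25·(7041.777778) = 1760.4444.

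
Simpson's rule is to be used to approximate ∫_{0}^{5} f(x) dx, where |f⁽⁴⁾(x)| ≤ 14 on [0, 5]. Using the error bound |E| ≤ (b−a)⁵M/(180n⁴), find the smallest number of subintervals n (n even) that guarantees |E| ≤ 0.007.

Need 43750/(180n⁴) ≤ 0.007.
n⁴ ≥ 43750/(180·0.007) = 34722.2 ⇒ n ≥ 13.6506, so the smallest even n is 14. (n must be even for Simpson's rule.)

14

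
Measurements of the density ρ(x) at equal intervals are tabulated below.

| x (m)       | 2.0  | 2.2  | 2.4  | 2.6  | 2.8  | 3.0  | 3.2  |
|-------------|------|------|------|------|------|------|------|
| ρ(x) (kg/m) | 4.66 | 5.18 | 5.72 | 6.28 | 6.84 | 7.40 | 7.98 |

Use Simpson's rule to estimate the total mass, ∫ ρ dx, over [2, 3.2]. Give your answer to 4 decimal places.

h = 0.2, n = 6.
(h/3)·[y₀ + 4y₁ + 2y₂ + 4y₃ + 2y₄ + 4y₅ + y₆] = 0.066667·(113.20) = 7.5467.

7.5467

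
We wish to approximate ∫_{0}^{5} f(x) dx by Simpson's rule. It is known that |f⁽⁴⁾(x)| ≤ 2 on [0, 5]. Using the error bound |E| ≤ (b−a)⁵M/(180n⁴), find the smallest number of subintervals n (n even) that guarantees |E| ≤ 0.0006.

16

Need 6250/(180n⁴) ≤ 0.0006.
n⁴ ≥ 6250/(180·0.0006) = 57870.4 ⇒ n ≥ 15.5101, so the smallest even n is 16. (n must be even for Simpson's rule.)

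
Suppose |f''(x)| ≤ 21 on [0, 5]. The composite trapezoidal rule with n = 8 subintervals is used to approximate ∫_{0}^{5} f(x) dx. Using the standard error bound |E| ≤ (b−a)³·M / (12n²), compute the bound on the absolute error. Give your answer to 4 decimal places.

|E| ≤ (5)³·21 / (12·8²) = 2625/768 = 3.4180.

3.4180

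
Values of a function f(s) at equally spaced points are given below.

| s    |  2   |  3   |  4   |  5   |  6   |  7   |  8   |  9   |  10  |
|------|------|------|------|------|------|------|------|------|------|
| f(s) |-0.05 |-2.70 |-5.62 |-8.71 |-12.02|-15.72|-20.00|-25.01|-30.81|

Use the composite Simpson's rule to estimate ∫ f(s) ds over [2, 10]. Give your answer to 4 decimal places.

h = 1, n = 8.
(h/3)·[y₀ + 4y₁ + 2y₂ + 4y₃ + 2y₄ + 4y₅ + 2y₆ + 4y₇ + y₈] = 0.333333·(-314.70) = -104.9000.

-104.9000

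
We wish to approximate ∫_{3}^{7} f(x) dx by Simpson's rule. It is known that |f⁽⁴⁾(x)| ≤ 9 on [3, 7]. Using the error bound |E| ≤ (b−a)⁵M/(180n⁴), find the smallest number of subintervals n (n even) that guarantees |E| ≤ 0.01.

10

Need 9216/(180n⁴) ≤ 0.01.
n⁴ ≥ 9216/(180·0.01) = 5120 ⇒ n ≥ 8.4590, so the smallest even n is 10. (n must be even for Simpson's rule.)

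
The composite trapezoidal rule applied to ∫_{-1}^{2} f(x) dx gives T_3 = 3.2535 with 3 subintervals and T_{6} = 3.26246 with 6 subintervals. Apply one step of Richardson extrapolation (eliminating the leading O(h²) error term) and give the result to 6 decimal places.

R = (4·T_{6} − T_3) / 3 = (4·3.26246 − 3.2535)/3 = (9.79634)/3 = 3.265447.

3.265447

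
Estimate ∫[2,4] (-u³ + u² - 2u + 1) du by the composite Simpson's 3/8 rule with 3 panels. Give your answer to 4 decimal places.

-51.3333

h = (4 − 2)/3 = 0.666667.
Nodes u₀,…,u₃ = 2, 2.666667, 3.333333, 4.
f(u) = -u³ + u² - 2u + 1: f₀=-7, f₁=-16.185185, f₂=-31.592593, f₃=-55.
(3h/8)·[f₀ + 3f₁ + 3f₂ + f₃] = 0.25·(-205.333333) = -51.3333.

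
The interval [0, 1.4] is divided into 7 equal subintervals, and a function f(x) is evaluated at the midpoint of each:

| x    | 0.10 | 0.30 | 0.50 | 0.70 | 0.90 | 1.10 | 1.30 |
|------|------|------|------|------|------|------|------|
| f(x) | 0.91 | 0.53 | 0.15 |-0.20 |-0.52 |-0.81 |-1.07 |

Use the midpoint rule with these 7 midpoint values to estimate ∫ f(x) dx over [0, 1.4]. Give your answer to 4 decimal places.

h = 0.2, n = 7.
h·[y(m₁) + y(m₂) + y(m₃) + y(m₄) + y(m₅) + y(m₆) + y(m₇)] = 0.2·(-1.01) = -0.2020.

-0.2020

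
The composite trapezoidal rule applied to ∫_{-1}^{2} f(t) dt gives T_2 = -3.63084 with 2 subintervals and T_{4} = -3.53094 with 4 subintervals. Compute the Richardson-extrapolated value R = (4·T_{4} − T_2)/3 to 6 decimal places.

-3.497640

R = (4·T_{4} − T_2) / 3 = (4·(-3.53094) − (-3.63084))/3 = (-10.49292)/3 = -3.497640.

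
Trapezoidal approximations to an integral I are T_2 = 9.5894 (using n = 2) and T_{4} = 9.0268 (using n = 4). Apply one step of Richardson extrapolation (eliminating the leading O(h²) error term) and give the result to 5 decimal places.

R = (4·T_{4} − T_2) / 3 = (4·9.0268 − 9.5894)/3 = (26.5178)/3 = 8.83927.

8.83927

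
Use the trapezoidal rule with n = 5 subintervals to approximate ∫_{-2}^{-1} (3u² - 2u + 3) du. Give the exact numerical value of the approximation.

13.02

h = (-1 − (-2))/5 = 0.2.
Nodes u₀,…,u₅ = -2, -1.8, -1.6, -1.4, -1.2, -1.
f(u) = 3u² - 2u + 3: f₀=19, f₁=16.32, f₂=13.88, f₃=11.68, f₄=9.72, f₅=8.
(h/2)·[f₀ + 2f₁ + 2f₂ + 2f₃ + 2f₄ + f₅] = 0.1·(130.2) = 13.02.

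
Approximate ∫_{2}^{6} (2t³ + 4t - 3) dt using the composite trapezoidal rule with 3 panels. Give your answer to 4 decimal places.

h = (6 − 2)/3 = 1.333333.
Nodes t₀,…,t₃ = 2, 3.333333, 4.666667, 6.
f(t) = 2t³ + 4t - 3: f₀=21, f₁=84.407407, f₂=218.925926, f₃=453.
(h/2)·[f₀ + 2f₁ + 2f₂ + f₃] = 0.666667·(1080.666667) = 720.4444.

720.4444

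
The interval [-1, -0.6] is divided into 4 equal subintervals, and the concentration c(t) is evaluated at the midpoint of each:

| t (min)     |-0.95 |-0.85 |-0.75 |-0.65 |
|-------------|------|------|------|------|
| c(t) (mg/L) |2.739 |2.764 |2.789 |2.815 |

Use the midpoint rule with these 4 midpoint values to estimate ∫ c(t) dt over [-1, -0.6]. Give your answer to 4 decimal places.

h = 0.1, n = 4.
h·[y(m₁) + y(m₂) + y(m₃) + y(m₄)] = 0.1·(11.107) = 1.1107.

1.1107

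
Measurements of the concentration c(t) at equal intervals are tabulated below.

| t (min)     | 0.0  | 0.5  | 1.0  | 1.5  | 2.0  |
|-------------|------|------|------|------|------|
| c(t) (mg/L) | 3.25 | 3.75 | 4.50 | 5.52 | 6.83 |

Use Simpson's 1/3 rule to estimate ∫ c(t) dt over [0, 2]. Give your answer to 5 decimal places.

h = 0.5, n = 4.
(h/3)·[y₀ + 4y₁ + 2y₂ + 4y₃ + y₄] = 0.166667·(56.16) = 9.36000.

9.36000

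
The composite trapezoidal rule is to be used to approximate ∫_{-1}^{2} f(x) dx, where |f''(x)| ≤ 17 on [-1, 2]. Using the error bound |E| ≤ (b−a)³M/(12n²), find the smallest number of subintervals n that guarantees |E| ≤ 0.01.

Need 459/(12n²) ≤ 0.01.
n² ≥ 459/(12·0.01) = 3825 ⇒ n ≥ 61.8466, so the smallest n is 62.

62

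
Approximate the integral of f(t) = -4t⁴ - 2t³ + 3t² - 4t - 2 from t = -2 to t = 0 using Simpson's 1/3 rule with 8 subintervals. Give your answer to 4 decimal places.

h = (0 − (-2))/8 = 0.25.
Nodes t₀,…,t₈ = -2, -1.75, -1.5, -1.25, -1, -0.75, -0.5, -0.25, 0.
f(t) = -4t⁴ - 2t³ + 3t² - 4t - 2: f₀=-30, f₁=-12.609375, f₂=-2.75, f₃=1.828125, f₄=3, f₅=2.265625, f₆=0.75, f₇=-0.796875, f₈=-2.
(h/3)·[f₀ + 4f₁ + 2f₂ + 4f₃ + 2f₄ + 4f₅ + 2f₆ + 4f₇ + f₈] = 0.083333·(-67.25) = -5.6042.

-5.6042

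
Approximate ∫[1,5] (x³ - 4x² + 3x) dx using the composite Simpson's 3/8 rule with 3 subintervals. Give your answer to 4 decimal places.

h = (5 − 1)/3 = 1.333333.
Nodes x₀,…,x₃ = 1, 2.333333, 3.666667, 5.
f(x) = x³ - 4x² + 3x: f₀=0, f₁=-2.074074, f₂=6.518519, f₃=40.
(3h/8)·[f₀ + 3f₁ + 3f₂ + f₃] = 0.5·(53.333333) = 26.6667.

26.6667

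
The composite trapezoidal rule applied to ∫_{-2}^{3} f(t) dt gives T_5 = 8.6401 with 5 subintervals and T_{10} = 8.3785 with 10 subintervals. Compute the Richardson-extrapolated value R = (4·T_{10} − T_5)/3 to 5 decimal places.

8.29130

R = (4·T_{10} − T_5) / 3 = (4·8.3785 − 8.6401)/3 = (24.8739)/3 = 8.29130.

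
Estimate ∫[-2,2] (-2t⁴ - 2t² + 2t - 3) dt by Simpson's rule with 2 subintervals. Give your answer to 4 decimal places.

-65.3333

h = (2 − (-2))/2 = 2.
Nodes t₀,…,t₂ = -2, 0, 2.
f(t) = -2t⁴ - 2t² + 2t - 3: f₀=-47, f₁=-3, f₂=-39.
(h/3)·[f₀ + 4f₁ + f₂] = 0.666667·(-98) = -65.3333.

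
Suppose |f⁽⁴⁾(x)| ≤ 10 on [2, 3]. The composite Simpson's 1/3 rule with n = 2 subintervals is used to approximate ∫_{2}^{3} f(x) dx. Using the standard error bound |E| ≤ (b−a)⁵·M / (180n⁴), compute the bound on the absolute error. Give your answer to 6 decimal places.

|E| ≤ (1)⁵·10 / (180·2⁴) = 10/2880 = 0.003472.

0.003472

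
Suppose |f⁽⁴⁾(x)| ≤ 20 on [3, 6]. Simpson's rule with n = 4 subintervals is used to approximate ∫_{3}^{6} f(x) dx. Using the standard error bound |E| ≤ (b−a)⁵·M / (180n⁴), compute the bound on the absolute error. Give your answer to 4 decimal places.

0.1055

|E| ≤ (3)⁵·20 / (180·4⁴) = 4860/46080 = 0.1055.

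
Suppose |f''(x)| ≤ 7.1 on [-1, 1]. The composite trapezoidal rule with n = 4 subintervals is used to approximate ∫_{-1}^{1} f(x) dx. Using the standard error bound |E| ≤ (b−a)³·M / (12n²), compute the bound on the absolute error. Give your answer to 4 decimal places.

|E| ≤ (2)³·7.1 / (12·4²) = 56.8/192 = 0.2958.

0.2958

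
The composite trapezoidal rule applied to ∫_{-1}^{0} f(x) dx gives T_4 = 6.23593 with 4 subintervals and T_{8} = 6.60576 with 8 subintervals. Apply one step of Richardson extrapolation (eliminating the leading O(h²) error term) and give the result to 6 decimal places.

6.729037

R = (4·T_{8} − T_4) / 3 = (4·6.60576 − 6.23593)/3 = (20.18711)/3 = 6.729037.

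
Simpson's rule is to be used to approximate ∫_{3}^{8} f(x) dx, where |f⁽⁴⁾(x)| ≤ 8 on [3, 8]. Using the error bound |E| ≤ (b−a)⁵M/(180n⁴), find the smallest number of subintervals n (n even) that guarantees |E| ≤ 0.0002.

Need 25000/(180n⁴) ≤ 0.0002.
n⁴ ≥ 25000/(180·0.0002) = 694444 ⇒ n ≥ 28.8675, so the smallest even n is 30. (n must be even for Simpson's rule.)

30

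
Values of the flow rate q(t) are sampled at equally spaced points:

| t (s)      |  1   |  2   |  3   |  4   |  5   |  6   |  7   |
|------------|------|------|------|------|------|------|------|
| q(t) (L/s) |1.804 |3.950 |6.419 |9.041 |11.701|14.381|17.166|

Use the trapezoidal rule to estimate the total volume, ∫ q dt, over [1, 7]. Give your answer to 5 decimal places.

54.97700

h = 1, n = 6.
(h/2)·[y₀ + 2y₁ + 2y₂ + 2y₃ + 2y₄ + 2y₅ + y₆] = 0.5·(109.954) = 54.97700.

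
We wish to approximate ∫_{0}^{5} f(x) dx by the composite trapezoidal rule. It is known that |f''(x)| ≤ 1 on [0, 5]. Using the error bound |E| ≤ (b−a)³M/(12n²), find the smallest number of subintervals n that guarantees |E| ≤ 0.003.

59

Need 125/(12n²) ≤ 0.003.
n² ≥ 125/(12·0.003) = 3472.22 ⇒ n ≥ 58.9256, so the smallest n is 59.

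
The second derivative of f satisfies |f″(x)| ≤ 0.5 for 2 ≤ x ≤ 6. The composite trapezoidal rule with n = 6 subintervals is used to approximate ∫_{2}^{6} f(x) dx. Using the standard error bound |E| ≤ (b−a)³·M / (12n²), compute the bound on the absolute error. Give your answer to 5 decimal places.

0.07407

|E| ≤ (4)³·0.5 / (12·6²) = 32/432 = 0.07407.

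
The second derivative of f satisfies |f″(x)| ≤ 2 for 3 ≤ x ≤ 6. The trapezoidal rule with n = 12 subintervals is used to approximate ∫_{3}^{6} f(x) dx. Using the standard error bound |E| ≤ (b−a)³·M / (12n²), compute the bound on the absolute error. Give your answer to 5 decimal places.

|E| ≤ (3)³·2 / (12·12²) = 54/1728 = 0.03125.

0.03125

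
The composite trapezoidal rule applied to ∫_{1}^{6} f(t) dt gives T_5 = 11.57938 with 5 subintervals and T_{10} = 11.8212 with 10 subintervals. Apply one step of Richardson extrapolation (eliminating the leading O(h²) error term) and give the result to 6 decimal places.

R = (4·T_{10} − T_5) / 3 = (4·11.8212 − 11.57938)/3 = (35.70542)/3 = 11.901807.

11.901807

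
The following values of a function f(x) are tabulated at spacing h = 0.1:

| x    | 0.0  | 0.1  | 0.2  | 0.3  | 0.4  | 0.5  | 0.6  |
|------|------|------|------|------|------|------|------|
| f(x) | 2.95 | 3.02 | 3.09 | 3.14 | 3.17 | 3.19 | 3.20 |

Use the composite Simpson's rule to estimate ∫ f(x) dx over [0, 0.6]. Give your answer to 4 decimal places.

h = 0.1, n = 6.
(h/3)·[y₀ + 4y₁ + 2y₂ + 4y₃ + 2y₄ + 4y₅ + y₆] = 0.033333·(56.07) = 1.8690.

1.8690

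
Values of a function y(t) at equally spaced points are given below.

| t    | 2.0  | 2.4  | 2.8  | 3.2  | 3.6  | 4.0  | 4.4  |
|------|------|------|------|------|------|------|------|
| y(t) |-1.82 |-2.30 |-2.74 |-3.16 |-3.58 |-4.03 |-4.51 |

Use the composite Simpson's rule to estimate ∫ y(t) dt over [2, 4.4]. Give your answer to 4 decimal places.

h = 0.4, n = 6.
(h/3)·[y₀ + 4y₁ + 2y₂ + 4y₃ + 2y₄ + 4y₅ + y₆] = 0.133333·(-56.93) = -7.5907.

-7.5907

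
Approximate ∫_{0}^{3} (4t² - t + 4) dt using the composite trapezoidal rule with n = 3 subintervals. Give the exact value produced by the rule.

45.5

h = (3 − 0)/3 = 1.
Nodes t₀,…,t₃ = 0, 1, 2, 3.
f(t) = 4t² - t + 4: f₀=4, f₁=7, f₂=18, f₃=37.
(h/2)·[f₀ + 2f₁ + 2f₂ + f₃] = 0.5·(91) = 45.5.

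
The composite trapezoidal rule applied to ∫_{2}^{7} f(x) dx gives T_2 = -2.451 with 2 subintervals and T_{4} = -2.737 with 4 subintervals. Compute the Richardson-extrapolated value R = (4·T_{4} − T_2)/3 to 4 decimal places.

R = (4·T_{4} − T_2) / 3 = (4·(-2.737) − (-2.451))/3 = (-8.497)/3 = -2.8323.

-2.8323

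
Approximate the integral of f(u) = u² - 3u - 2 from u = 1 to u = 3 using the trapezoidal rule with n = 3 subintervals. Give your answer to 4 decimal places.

-7.1852

h = (3 − 1)/3 = 0.666667.
Nodes u₀,…,u₃ = 1, 1.666667, 2.333333, 3.
f(u) = u² - 3u - 2: f₀=-4, f₁=-4.222222, f₂=-3.555556, f₃=-2.
(h/2)·[f₀ + 2f₁ + 2f₂ + f₃] = 0.333333·(-21.555556) = -7.1852.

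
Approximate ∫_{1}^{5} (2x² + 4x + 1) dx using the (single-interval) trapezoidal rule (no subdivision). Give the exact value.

156

T = (b−a)/2 · [f(1) + f(5)] = 2·[7 + 71] = 156.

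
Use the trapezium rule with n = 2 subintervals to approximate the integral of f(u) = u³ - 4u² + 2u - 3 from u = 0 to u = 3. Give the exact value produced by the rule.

h = (3 − 0)/2 = 1.5.
Nodes u₀,…,u₂ = 0, 1.5, 3.
f(u) = u³ - 4u² + 2u - 3: f₀=-3, f₁=-5.625, f₂=-6.
(h/2)·[f₀ + 2f₁ + f₂] = 0.75·(-20.25) = -15.1875.

-15.1875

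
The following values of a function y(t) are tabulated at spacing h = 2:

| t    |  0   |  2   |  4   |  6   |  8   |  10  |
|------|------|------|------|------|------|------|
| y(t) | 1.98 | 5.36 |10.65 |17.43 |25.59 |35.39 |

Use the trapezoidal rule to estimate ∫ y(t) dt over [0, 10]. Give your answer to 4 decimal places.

h = 2, n = 5.
(h/2)·[y₀ + 2y₁ + 2y₂ + 2y₃ + 2y₄ + y₅] = 1·(155.43) = 155.4300.

155.4300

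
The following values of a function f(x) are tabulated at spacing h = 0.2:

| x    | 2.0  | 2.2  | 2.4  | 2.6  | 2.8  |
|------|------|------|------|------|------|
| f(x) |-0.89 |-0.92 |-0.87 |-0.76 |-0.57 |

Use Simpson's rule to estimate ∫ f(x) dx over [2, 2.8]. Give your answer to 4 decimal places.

h = 0.2, n = 4.
(h/3)·[y₀ + 4y₁ + 2y₂ + 4y₃ + y₄] = 0.066667·(-9.92) = -0.6613.

-0.6613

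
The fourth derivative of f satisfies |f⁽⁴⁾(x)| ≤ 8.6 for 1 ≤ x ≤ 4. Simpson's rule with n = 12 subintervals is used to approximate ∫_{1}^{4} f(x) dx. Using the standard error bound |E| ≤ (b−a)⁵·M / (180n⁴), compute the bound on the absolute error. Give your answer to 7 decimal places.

0.0005599

|E| ≤ (3)⁵·8.6 / (180·12⁴) = 2089.8/3732480 = 0.0005599.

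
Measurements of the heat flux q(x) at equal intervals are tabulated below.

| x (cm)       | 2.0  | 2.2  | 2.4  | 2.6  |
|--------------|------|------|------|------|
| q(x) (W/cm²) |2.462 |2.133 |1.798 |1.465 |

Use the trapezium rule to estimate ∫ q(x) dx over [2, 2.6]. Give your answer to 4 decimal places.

h = 0.2, n = 3.
(h/2)·[y₀ + 2y₁ + 2y₂ + y₃] = 0.1·(11.789) = 1.1789.

1.1789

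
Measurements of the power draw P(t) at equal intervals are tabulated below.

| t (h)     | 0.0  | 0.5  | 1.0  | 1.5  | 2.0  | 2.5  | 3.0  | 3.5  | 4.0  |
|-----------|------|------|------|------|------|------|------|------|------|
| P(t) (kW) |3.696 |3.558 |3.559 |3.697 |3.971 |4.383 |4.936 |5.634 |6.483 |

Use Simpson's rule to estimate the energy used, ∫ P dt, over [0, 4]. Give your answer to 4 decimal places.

h = 0.5, n = 8.
(h/3)·[y₀ + 4y₁ + 2y₂ + 4y₃ + 2y₄ + 4y₅ + 2y₆ + 4y₇ + y₈] = 0.166667·(104.199) = 17.3665.

17.3665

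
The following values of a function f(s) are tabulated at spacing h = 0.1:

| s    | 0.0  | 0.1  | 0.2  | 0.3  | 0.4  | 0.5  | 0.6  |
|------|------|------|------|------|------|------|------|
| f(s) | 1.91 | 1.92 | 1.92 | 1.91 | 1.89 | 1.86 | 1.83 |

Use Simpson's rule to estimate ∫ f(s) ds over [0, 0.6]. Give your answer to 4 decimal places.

1.1373

h = 0.1, n = 6.
(h/3)·[y₀ + 4y₁ + 2y₂ + 4y₃ + 2y₄ + 4y₅ + y₆] = 0.033333·(34.12) = 1.1373.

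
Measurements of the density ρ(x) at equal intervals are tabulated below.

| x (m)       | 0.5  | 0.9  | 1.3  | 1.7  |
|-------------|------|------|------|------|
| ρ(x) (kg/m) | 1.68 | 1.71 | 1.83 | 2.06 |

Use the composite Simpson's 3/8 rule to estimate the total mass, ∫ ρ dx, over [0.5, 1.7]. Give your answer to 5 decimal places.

2.15400

h = 0.4, n = 3.
(3h/8)·[y₀ + 3y₁ + 3y₂ + y₃] = 0.15·(14.36) = 2.15400.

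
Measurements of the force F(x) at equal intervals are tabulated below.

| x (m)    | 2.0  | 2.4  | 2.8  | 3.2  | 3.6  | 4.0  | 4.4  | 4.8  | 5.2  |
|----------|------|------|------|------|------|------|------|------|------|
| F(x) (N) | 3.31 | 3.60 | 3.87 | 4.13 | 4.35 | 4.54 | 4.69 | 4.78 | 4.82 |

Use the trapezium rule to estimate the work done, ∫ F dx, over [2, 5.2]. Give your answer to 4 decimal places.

h = 0.4, n = 8.
(h/2)·[y₀ + 2y₁ + 2y₂ + 2y₃ + 2y₄ + 2y₅ + 2y₆ + 2y₇ + y₈] = 0.2·(68.05) = 13.6100.

13.6100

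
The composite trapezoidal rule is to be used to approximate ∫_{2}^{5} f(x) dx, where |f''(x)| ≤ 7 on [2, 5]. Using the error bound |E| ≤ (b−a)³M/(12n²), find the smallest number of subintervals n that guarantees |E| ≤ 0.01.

40

Need 189/(12n²) ≤ 0.01.
n² ≥ 189/(12·0.01) = 1575 ⇒ n ≥ 39.6863, so the smallest n is 40.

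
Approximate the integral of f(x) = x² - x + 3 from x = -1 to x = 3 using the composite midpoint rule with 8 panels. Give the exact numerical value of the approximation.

h = (3 − (-1))/8 = 0.5.
Midpoints m₁,…,m₈ = -0.75, -0.25, 0.25, 0.75, 1.25, 1.75, 2.25, 2.75.
f(m₁)=4.3125, f(m₂)=3.3125, f(m₃)=2.8125, f(m₄)=2.8125, f(m₅)=3.3125, f(m₆)=4.3125, f(m₇)=5.8125, f(m₈)=7.8125.
h·[f(m₁) + f(m₂) + f(m₃) + f(m₄) + f(m₅) + f(m₆) + f(m₇) + f(m₈)] = 0.5·(34.5) = 17.25.

17.25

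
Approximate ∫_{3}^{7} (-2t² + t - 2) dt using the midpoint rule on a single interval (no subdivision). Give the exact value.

M = (b−a)·f(5) = 4·(-47) = -188.

-188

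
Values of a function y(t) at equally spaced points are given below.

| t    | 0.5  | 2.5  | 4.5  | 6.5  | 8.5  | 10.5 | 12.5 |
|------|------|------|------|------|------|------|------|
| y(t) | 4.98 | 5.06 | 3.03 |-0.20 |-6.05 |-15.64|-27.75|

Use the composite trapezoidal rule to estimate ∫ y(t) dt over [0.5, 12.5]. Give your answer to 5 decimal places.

-50.37000

h = 2, n = 6.
(h/2)·[y₀ + 2y₁ + 2y₂ + 2y₃ + 2y₄ + 2y₅ + y₆] = 1·(-50.37) = -50.37000.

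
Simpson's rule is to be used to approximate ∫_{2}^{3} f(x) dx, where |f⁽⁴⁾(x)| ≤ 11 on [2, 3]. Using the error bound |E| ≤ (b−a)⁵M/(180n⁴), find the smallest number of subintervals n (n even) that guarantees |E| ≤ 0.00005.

6

Need 11/(180n⁴) ≤ 0.00005.
n⁴ ≥ 11/(180·0.00005) = 1222.22 ⇒ n ≥ 5.9127, so the smallest even n is 6. (n must be even for Simpson's rule.)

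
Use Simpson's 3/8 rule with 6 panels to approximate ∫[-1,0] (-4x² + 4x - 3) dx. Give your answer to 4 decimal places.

-6.3333

h = (0 − (-1))/6 = 0.166667.
Nodes x₀,…,x₆ = -1, -0.833333, -0.666667, -0.5, -0.333333, -0.166667, 0.
f(x) = -4x² + 4x - 3: f₀=-11, f₁=-9.111111, f₂=-7.444444, f₃=-6, f₄=-4.777778, f₅=-3.777778, f₆=-3.
(3h/8)·[f₀ + 3f₁ + 3f₂ + 2f₃ + 3f₄ + 3f₅ + f₆] = 0.0625·(-101.333333) = -6.3333.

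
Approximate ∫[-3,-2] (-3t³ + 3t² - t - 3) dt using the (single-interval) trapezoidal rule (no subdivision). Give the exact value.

71.5

T = (b−a)/2 · [f(-3) + f(-2)] = 0.5·[108 + 35] = 71.5.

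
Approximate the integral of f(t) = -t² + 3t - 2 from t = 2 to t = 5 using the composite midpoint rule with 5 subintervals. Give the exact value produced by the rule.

h = (5 − 2)/5 = 0.6.
Midpoints m₁,…,m₅ = 2.3, 2.9, 3.5, 4.1, 4.7.
f(m₁)=-0.39, f(m₂)=-1.71, f(m₃)=-3.75, f(m₄)=-6.51, f(m₅)=-9.99.
h·[f(m₁) + f(m₂) + f(m₃) + f(m₄) + f(m₅)] = 0.6·(-22.35) = -13.41.

-13.41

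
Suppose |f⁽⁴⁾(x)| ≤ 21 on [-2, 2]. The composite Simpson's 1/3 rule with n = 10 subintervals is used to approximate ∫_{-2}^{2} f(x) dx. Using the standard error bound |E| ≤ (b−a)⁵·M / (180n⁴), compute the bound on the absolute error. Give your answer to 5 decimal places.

0.01195

|E| ≤ (4)⁵·21 / (180·10⁴) = 21504/1800000 = 0.01195.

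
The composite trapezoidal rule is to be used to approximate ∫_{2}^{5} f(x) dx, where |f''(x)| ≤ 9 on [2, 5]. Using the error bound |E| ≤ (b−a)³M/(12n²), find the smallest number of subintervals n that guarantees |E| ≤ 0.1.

15

Need 243/(12n²) ≤ 0.1.
n² ≥ 243/(12·0.1) = 202.5 ⇒ n ≥ 14.2302, so the smallest n is 15.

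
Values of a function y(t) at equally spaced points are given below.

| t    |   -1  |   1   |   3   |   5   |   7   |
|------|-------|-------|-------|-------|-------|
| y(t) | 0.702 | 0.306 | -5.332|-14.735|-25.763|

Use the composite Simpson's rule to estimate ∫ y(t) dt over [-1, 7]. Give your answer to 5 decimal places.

-62.29400

h = 2, n = 4.
(h/3)·[y₀ + 4y₁ + 2y₂ + 4y₃ + y₄] = 0.666667·(-93.441) = -62.29400.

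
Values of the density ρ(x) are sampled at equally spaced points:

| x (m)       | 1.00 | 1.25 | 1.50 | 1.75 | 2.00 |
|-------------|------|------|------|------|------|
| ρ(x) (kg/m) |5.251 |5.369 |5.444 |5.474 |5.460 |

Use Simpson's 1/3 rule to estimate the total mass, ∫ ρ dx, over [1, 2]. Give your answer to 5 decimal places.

h = 0.25, n = 4.
(h/3)·[y₀ + 4y₁ + 2y₂ + 4y₃ + y₄] = 0.083333·(64.971) = 5.41425.

5.41425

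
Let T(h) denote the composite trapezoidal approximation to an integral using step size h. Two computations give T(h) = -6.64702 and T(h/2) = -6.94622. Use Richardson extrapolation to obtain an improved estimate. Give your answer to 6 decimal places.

R = (4·T(h/2) − T(h)) / 3 = (4·(-6.94622) − (-6.64702))/3 = (-21.13786)/3 = -7.045953.

-7.045953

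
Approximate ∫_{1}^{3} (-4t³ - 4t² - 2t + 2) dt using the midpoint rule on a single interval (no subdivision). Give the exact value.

M = (b−a)·f(2) = 2·(-50) = -100.

-100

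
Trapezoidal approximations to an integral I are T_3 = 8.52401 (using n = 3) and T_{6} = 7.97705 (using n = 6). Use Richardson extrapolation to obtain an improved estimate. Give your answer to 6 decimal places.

R = (4·T_{6} − T_3) / 3 = (4·7.97705 − 8.52401)/3 = (23.38419)/3 = 7.794730.

7.794730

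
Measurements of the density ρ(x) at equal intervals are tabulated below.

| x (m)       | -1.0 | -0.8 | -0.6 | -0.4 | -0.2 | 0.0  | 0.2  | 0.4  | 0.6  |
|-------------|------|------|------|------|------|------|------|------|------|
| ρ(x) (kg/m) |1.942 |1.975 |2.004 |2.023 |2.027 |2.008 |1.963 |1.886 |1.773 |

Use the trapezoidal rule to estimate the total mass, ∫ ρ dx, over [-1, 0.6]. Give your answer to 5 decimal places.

3.14870

h = 0.2, n = 8.
(h/2)·[y₀ + 2y₁ + 2y₂ + 2y₃ + 2y₄ + 2y₅ + 2y₆ + 2y₇ + y₈] = 0.1·(31.487) = 3.14870.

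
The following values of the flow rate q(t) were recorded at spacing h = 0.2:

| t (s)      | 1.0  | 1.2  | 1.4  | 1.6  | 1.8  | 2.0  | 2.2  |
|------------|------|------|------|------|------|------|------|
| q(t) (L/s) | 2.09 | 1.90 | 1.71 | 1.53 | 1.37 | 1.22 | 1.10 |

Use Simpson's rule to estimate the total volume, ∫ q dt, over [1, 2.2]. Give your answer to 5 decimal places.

1.86333

h = 0.2, n = 6.
(h/3)·[y₀ + 4y₁ + 2y₂ + 4y₃ + 2y₄ + 4y₅ + y₆] = 0.066667·(27.95) = 1.86333.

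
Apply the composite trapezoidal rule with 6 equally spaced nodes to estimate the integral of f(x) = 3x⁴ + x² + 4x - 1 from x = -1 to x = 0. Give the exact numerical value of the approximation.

h = (0 − (-1))/5 = 0.2.
Nodes x₀,…,x₅ = -1, -0.8, -0.6, -0.4, -0.2, 0.
f(x) = 3x⁴ + x² + 4x - 1: f₀=-1, f₁=-2.3312, f₂=-2.6512, f₃=-2.3632, f₄=-1.7552, f₅=-1.
(h/2)·[f₀ + 2f₁ + 2f₂ + 2f₃ + 2f₄ + f₅] = 0.1·(-20.2016) = -2.02016.

-2.02016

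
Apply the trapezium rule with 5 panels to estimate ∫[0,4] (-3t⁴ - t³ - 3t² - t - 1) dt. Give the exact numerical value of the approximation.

h = (4 − 0)/5 = 0.8.
Nodes t₀,…,t₅ = 0, 0.8, 1.6, 2.4, 3.2, 4.
f(t) = -3t⁴ - t³ - 3t² - t - 1: f₀=-1, f₁=-5.4608, f₂=-34.0368, f₃=-134.0368, f₄=-382.2608, f₅=-885.
(h/2)·[f₀ + 2f₁ + 2f₂ + 2f₃ + 2f₄ + f₅] = 0.4·(-1997.5904) = -799.03616.

-799.03616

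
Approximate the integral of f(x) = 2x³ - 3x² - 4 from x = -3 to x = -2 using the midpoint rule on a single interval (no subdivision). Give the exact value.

-54

M = (b−a)·f(-2.5) = 1·(-54) = -54.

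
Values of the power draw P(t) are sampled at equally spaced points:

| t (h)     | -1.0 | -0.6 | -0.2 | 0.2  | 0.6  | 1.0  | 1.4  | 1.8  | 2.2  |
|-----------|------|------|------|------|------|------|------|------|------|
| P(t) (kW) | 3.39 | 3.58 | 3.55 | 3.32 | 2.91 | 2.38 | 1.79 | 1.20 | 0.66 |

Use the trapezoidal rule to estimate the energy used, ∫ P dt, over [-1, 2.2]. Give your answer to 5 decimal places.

8.30200

h = 0.4, n = 8.
(h/2)·[y₀ + 2y₁ + 2y₂ + 2y₃ + 2y₄ + 2y₅ + 2y₆ + 2y₇ + y₈] = 0.2·(41.51) = 8.30200.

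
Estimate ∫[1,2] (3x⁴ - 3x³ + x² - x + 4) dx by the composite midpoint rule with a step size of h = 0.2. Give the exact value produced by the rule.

h = (2 − 1)/5 = 0.2.
Midpoints m₁,…,m₅ = 1.1, 1.3, 1.5, 1.7, 1.9.
f(m₁)=4.5093, f(m₂)=6.3673, f(m₃)=9.8125, f(m₄)=15.5073, f(m₅)=24.2293.
h·[f(m₁) + f(m₂) + f(m₃) + f(m₄) + f(m₅)] = 0.2·(60.4257) = 12.08514.

12.08514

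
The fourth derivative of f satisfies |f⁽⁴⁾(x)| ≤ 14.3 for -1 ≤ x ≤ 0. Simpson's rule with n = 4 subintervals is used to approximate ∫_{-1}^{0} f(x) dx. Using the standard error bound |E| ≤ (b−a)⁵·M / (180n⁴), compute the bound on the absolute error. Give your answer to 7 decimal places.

|E| ≤ (1)⁵·14.3 / (180·4⁴) = 14.3/46080 = 0.0003103.

0.0003103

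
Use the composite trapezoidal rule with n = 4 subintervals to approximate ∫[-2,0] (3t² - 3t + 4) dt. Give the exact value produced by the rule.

22.25

h = (0 − (-2))/4 = 0.5.
Nodes t₀,…,t₄ = -2, -1.5, -1, -0.5, 0.
f(t) = 3t² - 3t + 4: f₀=22, f₁=15.25, f₂=10, f₃=6.25, f₄=4.
(h/2)·[f₀ + 2f₁ + 2f₂ + 2f₃ + f₄] = 0.25·(89) = 22.25.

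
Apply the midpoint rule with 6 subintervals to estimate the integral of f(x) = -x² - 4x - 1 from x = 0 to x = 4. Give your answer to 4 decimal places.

-57.1852

h = (4 − 0)/6 = 0.666667.
Midpoints m₁,…,m₆ = 0.333333, 1, 1.666667, 2.333333, 3, 3.666667.
f(m₁)=-2.444444, f(m₂)=-6, f(m₃)=-10.444444, f(m₄)=-15.777778, f(m₅)=-22, f(m₆)=-29.111111.
h·[f(m₁) + f(m₂) + f(m₃) + f(m₄) + f(m₅) + f(m₆)] = 0.666667·(-85.777778) = -57.1852.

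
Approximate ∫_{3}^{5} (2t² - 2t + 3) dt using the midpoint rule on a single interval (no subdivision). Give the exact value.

M = (b−a)·f(4) = 2·(27) = 54.

54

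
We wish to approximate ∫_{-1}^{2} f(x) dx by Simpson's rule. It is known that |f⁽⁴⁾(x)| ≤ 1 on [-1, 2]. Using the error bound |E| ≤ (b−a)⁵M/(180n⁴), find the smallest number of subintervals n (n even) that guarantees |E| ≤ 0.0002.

Need 243/(180n⁴) ≤ 0.0002.
n⁴ ≥ 243/(180·0.0002) = 6750 ⇒ n ≥ 9.0641, so the smallest even n is 10. (n must be even for Simpson's rule.)

10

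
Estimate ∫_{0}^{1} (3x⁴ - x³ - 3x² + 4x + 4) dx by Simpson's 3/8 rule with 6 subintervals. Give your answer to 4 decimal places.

5.3507

h = (1 − 0)/6 = 0.166667.
Nodes x₀,…,x₆ = 0, 0.166667, 0.333333, 0.5, 0.666667, 0.833333, 1.
f(x) = 3x⁴ - x³ - 3x² + 4x + 4: f₀=4, f₁=4.581019, f₂=5, f₃=5.3125, f₄=5.629630, f₅=6.118056, f₆=7.
(3h/8)·[f₀ + 3f₁ + 3f₂ + 2f₃ + 3f₄ + 3f₅ + f₆] = 0.0625·(85.611111) = 5.3507.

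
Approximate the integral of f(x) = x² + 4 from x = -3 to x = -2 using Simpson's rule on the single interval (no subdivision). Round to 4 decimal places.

S = (b−a)/6 · [f(-3) + 4f(-2.5) + f(-2)] = 0.166667·[13 + 4·10.25 + 8] = 10.3333.

10.3333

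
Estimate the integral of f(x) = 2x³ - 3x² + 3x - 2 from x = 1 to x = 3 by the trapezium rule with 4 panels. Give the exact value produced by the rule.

22.75

h = (3 − 1)/4 = 0.5.
Nodes x₀,…,x₄ = 1, 1.5, 2, 2.5, 3.
f(x) = 2x³ - 3x² + 3x - 2: f₀=0, f₁=2.5, f₂=8, f₃=18, f₄=34.
(h/2)·[f₀ + 2f₁ + 2f₂ + 2f₃ + f₄] = 0.25·(91) = 22.75.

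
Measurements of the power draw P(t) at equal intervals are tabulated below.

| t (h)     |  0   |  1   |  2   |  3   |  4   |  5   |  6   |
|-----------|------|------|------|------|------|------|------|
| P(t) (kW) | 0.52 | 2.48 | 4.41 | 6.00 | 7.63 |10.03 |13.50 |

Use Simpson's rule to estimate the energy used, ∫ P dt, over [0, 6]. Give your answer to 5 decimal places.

37.38000

h = 1, n = 6.
(h/3)·[y₀ + 4y₁ + 2y₂ + 4y₃ + 2y₄ + 4y₅ + y₆] = 0.333333·(112.14) = 37.38000.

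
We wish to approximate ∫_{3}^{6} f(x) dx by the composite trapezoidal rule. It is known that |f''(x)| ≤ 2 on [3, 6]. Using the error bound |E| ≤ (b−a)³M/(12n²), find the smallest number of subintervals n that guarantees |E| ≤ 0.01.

22

Need 54/(12n²) ≤ 0.01.
n² ≥ 54/(12·0.01) = 450 ⇒ n ≥ 21.2132, so the smallest n is 22.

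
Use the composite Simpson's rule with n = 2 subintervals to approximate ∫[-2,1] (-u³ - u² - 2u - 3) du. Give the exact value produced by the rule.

h = (1 − (-2))/2 = 1.5.
Nodes u₀,…,u₂ = -2, -0.5, 1.
f(u) = -u³ - u² - 2u - 3: f₀=5, f₁=-2.125, f₂=-7.
(h/3)·[f₀ + 4f₁ + f₂] = 0.5·(-10.5) = -5.25.

-5.25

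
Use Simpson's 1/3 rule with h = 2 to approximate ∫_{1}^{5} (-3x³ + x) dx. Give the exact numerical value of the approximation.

-456

h = (5 − 1)/2 = 2.
Nodes x₀,…,x₂ = 1, 3, 5.
f(x) = -3x³ + x: f₀=-2, f₁=-78, f₂=-370.
(h/3)·[f₀ + 4f₁ + f₂] = 0.666667·(-684) = -456.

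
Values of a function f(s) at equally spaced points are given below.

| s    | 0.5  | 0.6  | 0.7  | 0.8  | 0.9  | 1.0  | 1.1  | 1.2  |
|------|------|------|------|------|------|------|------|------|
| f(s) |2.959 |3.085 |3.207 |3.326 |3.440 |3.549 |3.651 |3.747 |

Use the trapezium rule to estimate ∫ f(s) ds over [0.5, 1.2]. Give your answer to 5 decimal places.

2.36110

h = 0.1, n = 7.
(h/2)·[y₀ + 2y₁ + 2y₂ + 2y₃ + 2y₄ + 2y₅ + 2y₆ + y₇] = 0.05·(47.222) = 2.36110.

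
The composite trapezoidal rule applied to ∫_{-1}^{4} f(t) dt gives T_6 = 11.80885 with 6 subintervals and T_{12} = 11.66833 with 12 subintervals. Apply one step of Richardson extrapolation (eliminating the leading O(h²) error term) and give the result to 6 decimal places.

R = (4·T_{12} − T_6) / 3 = (4·11.66833 − 11.80885)/3 = (34.86447)/3 = 11.621490.

11.621490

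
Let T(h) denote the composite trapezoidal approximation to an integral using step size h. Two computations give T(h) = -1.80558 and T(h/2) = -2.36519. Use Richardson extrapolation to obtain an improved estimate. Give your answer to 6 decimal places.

R = (4·T(h/2) − T(h)) / 3 = (4·(-2.36519) − (-1.80558))/3 = (-7.65518)/3 = -2.551727.

-2.551727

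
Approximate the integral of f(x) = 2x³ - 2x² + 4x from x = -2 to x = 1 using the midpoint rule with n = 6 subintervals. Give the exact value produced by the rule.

-19.1875

h = (1 − (-2))/6 = 0.5.
Midpoints m₁,…,m₆ = -1.75, -1.25, -0.75, -0.25, 0.25, 0.75.
f(m₁)=-23.84375, f(m₂)=-12.03125, f(m₃)=-4.96875, f(m₄)=-1.15625, f(m₅)=0.90625, f(m₆)=2.71875.
h·[f(m₁) + f(m₂) + f(m₃) + f(m₄) + f(m₅) + f(m₆)] = 0.5·(-38.375) = -19.1875.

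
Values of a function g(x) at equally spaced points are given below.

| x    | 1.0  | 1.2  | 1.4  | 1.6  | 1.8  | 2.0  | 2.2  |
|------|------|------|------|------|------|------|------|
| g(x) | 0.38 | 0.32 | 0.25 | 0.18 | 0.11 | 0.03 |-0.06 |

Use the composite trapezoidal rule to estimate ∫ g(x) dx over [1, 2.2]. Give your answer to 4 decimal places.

0.2100

h = 0.2, n = 6.
(h/2)·[y₀ + 2y₁ + 2y₂ + 2y₃ + 2y₄ + 2y₅ + y₆] = 0.1·(2.10) = 0.2100.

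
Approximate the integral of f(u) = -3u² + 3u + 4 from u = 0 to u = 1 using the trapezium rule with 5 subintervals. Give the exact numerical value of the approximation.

4.48

h = (1 − 0)/5 = 0.2.
Nodes u₀,…,u₅ = 0, 0.2, 0.4, 0.6, 0.8, 1.
f(u) = -3u² + 3u + 4: f₀=4, f₁=4.48, f₂=4.72, f₃=4.72, f₄=4.48, f₅=4.
(h/2)·[f₀ + 2f₁ + 2f₂ + 2f₃ + 2f₄ + f₅] = 0.1·(44.8) = 4.48.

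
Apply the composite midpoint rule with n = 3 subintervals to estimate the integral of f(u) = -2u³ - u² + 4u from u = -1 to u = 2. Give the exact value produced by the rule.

-3.5

h = (2 − (-1))/3 = 1.
Midpoints m₁,…,m₃ = -0.5, 0.5, 1.5.
f(m₁)=-2, f(m₂)=1.5, f(m₃)=-3.
h·[f(m₁) + f(m₂) + f(m₃)] = 1·(-3.5) = -3.5.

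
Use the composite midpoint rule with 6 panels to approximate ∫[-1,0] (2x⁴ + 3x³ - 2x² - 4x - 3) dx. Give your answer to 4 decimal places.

-2.0108

h = (0 − (-1))/6 = 0.166667.
Midpoints m₁,…,m₆ = -0.916667, -0.75, -0.583333, -0.416667, -0.25, -0.083333.
f(m₁)=-1.912519, f(m₂)=-1.7578125, f(m₃)=-1.711130, f(m₄)=-1.837288, f(m₅)=-2.1640625, f(m₆)=-2.682195.
h·[f(m₁) + f(m₂) + f(m₃) + f(m₄) + f(m₅) + f(m₆)] = 0.166667·(-12.065008) = -2.0108.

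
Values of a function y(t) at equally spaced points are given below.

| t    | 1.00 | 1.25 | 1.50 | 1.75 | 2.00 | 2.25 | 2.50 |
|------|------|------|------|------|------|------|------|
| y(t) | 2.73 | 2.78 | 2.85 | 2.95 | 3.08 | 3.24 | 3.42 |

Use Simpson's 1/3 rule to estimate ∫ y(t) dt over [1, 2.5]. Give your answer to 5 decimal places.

4.49083

h = 0.25, n = 6.
(h/3)·[y₀ + 4y₁ + 2y₂ + 4y₃ + 2y₄ + 4y₅ + y₆] = 0.083333·(53.89) = 4.49083.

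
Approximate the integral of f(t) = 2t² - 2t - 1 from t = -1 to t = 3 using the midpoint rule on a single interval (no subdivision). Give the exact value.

M = (b−a)·f(1) = 4·(-1) = -4.

-4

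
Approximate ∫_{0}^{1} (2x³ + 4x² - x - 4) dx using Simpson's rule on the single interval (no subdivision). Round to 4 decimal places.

-2.6667

S = (b−a)/6 · [f(0) + 4f(0.5) + f(1)] = 0.166667·[(-4) + 4·(-3.25) + 1] = -2.6667.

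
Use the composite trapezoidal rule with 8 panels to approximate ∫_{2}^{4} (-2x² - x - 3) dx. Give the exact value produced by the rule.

h = (4 − 2)/8 = 0.25.
Nodes x₀,…,x₈ = 2, 2.25, 2.5, 2.75, 3, 3.25, 3.5, 3.75, 4.
f(x) = -2x² - x - 3: f₀=-13, f₁=-15.375, f₂=-18, f₃=-20.875, f₄=-24, f₅=-27.375, f₆=-31, f₇=-34.875, f₈=-39.
(h/2)·[f₀ + 2f₁ + 2f₂ + 2f₃ + 2f₄ + 2f₅ + 2f₆ + 2f₇ + f₈] = 0.125·(-395) = -49.375.

-49.375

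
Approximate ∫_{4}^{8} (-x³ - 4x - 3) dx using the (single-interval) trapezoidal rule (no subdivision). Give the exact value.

T = (b−a)/2 · [f(4) + f(8)] = 2·[(-83) + (-547)] = -1260.

-1260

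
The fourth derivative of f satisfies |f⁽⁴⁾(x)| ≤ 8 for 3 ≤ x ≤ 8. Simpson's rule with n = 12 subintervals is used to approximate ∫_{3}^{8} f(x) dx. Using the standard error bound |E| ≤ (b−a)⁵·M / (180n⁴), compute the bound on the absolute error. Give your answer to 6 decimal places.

|E| ≤ (5)⁵·8 / (180·12⁴) = 25000/3732480 = 0.006698.

0.006698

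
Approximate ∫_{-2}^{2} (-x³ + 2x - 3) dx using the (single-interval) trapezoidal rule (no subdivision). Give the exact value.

-12

T = (b−a)/2 · [f(-2) + f(2)] = 2·[1 + (-7)] = -12.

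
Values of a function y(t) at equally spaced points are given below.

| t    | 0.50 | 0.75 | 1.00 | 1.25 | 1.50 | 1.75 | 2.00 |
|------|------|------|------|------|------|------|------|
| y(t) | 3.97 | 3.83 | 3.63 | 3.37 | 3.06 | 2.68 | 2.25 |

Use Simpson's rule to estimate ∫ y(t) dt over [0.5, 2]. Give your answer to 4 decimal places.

h = 0.25, n = 6.
(h/3)·[y₀ + 4y₁ + 2y₂ + 4y₃ + 2y₄ + 4y₅ + y₆] = 0.083333·(59.12) = 4.9267.

4.9267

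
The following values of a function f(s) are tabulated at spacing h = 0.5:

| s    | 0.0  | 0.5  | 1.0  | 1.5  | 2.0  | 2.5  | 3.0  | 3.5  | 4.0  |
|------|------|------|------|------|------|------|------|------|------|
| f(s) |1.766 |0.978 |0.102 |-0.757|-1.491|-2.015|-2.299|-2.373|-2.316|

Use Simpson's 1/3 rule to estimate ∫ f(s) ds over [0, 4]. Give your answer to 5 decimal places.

h = 0.5, n = 8.
(h/3)·[y₀ + 4y₁ + 2y₂ + 4y₃ + 2y₄ + 4y₅ + 2y₆ + 4y₇ + y₈] = 0.166667·(-24.594) = -4.09900.

-4.09900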